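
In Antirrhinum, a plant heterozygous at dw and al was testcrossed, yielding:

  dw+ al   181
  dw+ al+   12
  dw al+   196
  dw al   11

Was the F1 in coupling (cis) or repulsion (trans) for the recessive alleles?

trans

The two most frequent classes are dw+ al (181) and dw al+ (196); these are the parental (non-recombinant) types.
So the F1 carried dw+ al on one chromosome and dw al+ on the other — the recessive alleles are on opposite chromosomes (trans / repulsion).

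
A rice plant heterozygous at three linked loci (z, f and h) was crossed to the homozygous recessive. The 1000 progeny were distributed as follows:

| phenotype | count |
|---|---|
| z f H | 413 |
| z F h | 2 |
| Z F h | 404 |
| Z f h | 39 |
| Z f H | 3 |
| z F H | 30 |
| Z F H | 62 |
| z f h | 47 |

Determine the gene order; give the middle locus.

The two most frequent reciprocal classes, Z F h and z f H, are the parental types, so the F1 was Z F h / z f H.
The two rarest classes, z F h and Z f H, are the double crossovers. Comparing them with the parentals, only the z allele has switched, so z is the middle locus and the order is f – z – h.

z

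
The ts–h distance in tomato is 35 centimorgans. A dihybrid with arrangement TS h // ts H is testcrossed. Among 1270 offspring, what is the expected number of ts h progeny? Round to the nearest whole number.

222

A map distance of 35 centimorgans corresponds to a recombination frequency of 0.350.
The F1 is TS h / ts H, so ts h is a recombinant gamete class with expected frequency r/2 = 0.350/2 = 0.1750.
Expected number = 0.1750 × 1270 = 222.25 ≈ 222.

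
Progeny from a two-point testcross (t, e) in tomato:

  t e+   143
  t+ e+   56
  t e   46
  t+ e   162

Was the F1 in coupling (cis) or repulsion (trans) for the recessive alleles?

The two most frequent classes are t+ e (162) and t e+ (143); these are the parental (non-recombinant) types.
So the F1 carried t+ e on one chromosome and t e+ on the other — the recessive alleles are on opposite chromosomes (trans / repulsion).

trans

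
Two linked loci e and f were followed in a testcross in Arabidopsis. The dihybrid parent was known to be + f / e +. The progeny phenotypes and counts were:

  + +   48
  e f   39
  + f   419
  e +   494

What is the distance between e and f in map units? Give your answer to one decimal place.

The recombinant classes are + + and e f: 48 + 39 = 87.
Recombination frequency = 87/1000 = 0.0870 ≈ 8.7%, i.e. 8.7 map units.

8.7 map units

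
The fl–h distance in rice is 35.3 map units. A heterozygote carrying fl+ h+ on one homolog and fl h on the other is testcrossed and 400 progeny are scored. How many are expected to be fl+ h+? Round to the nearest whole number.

129

A map distance of 35.3 map units corresponds to a recombination frequency of 0.353.
The F1 is fl+ h+ / fl h, so fl+ h+ is a parental gamete class with expected frequency (1 − r)/2 = 0.647/2 = 0.3235.
Expected number = 0.3235 × 400 = 129.40 ≈ 129.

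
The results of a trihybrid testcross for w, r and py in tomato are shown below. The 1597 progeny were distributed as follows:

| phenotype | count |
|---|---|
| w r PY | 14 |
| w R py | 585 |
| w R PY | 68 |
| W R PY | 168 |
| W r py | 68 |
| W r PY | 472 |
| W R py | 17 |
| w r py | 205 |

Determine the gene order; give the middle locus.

The two most frequent reciprocal classes, w R py and W r PY, are the parental types, so the F1 was w R py / W r PY.
The two rarest classes, W R py and w r PY, are the double crossovers. Comparing them with the parentals, only the w allele has switched, so w is the middle locus and the order is py – w – r.

w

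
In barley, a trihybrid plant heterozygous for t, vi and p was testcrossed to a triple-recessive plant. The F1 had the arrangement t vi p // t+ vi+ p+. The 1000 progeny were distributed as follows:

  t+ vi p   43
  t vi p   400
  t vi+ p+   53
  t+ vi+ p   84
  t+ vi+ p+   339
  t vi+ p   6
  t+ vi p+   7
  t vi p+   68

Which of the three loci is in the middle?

The two rarest classes, t vi+ p and t+ vi p+, are the double crossovers. Comparing them with the parentals, only the vi allele has switched, so vi is the middle locus and the order is p – vi – t.

vi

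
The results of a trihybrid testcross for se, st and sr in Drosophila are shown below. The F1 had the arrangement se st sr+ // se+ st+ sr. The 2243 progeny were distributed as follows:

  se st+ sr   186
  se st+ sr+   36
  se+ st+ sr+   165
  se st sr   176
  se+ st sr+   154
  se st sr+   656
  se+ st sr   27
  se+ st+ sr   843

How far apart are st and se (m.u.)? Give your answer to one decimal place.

18.0 m.u.

The two rarest classes, se st+ sr+ and se+ st sr, are the double crossovers. Comparing them with the parentals, only the st allele has switched, so st is the middle locus and the order is se – st – sr.
Crossovers in the se–st interval produce the single-crossover classes se+ st sr+ and se st+ sr (154 + 186 = 340) plus the double crossovers (63).
RF(se–st) = (340 + 63) / 2243 = 403/2243 = 0.1797 → 18.0 m.u.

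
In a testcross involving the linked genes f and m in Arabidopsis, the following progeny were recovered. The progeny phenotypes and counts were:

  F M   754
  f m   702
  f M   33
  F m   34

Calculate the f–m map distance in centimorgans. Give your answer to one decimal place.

4.4 centimorgans

The two most frequent classes, F M (754) and f m (702), are the parental types, so the F1 was F M / f m.
The recombinant classes are F m and f M: 34 + 33 = 67.
Recombination frequency = 67/1523 = 0.0440 ≈ 4.4%, i.e. 4.4 centimorgans.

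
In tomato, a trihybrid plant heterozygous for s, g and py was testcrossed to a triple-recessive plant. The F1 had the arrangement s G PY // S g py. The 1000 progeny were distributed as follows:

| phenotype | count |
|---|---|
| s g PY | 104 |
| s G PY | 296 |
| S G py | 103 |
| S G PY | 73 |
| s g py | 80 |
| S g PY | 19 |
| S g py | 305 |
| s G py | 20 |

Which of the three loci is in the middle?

The two rarest classes, s G py and S g PY, are the double crossovers. Comparing them with the parentals, only the py allele has switched, so py is the middle locus and the order is g – py – s.

py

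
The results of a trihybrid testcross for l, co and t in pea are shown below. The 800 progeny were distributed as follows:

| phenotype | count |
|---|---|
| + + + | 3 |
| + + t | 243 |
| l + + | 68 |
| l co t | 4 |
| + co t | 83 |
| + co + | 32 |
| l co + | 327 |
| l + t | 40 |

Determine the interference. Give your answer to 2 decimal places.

0.55

The two most frequent reciprocal classes, l co + and + + t, are the parental types, so the F1 was l co + / + + t.
The two rarest classes, l co t and + + +, are the double crossovers. Comparing them with the parentals, only the t allele has switched, so t is the middle locus and the order is co – t – l.
co–t: (151 + 7)/800 = 0.1975; t–l: (72 + 7)/800 = 0.0988.
Expected DCO frequency = 0.1975 × 0.0988 ≈ 0.01951; observed = 7/800 ≈ 0.00875.
Coefficient of coincidence = 0.00875/0.01951 ≈ 0.45; interference = 1 − 0.45 = 0.55.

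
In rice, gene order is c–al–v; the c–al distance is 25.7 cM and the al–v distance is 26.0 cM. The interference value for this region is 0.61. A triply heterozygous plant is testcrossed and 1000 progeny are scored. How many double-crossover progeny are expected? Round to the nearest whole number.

26

Map distances give recombination frequencies of 0.257 and 0.260 for the two intervals.
With interference 0.61 (so coincidence = 0.39), expected double-crossover frequency = 0.257 × 0.260 × 0.39 = 0.02606.
Expected number = 0.02606 × 1000 = 26.06 ≈ 26.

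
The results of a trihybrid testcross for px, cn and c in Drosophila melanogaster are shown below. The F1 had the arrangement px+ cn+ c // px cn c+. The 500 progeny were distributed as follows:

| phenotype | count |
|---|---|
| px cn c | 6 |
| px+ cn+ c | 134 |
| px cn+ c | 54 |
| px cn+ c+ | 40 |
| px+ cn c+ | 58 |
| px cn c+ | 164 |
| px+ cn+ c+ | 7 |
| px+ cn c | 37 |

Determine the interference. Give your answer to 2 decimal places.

The two rarest classes, px+ cn+ c+ and px cn c, are the double crossovers. Comparing them with the parentals, only the c allele has switched, so c is the middle locus and the order is cn – c – px.
cn–c: (77 + 13)/500 = 0.1800; c–px: (112 + 13)/500 = 0.2500.
Expected DCO frequency = 0.1800 × 0.2500 ≈ 0.04500; observed = 13/500 ≈ 0.02600.
Coefficient of coincidence = 0.02600/0.04500 ≈ 0.58; interference = 1 − 0.58 = 0.42.

0.42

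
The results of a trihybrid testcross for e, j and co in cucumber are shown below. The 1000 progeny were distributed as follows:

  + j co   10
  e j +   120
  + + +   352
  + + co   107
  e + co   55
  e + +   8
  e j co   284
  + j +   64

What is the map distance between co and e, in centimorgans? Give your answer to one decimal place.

The two most frequent reciprocal classes, e j co and + + +, are the parental types, so the F1 was e j co / + + +.
The two rarest classes, + j co and e + +, are the double crossovers. Comparing them with the parentals, only the e allele has switched, so e is the middle locus and the order is j – e – co.
Crossovers in the e–co interval produce the single-crossover classes e j + and + + co (120 + 107 = 227) plus the double crossovers (18).
RF(e–co) = (227 + 18) / 1000 = 245/1000 = 0.2450 → 24.5 centimorgans.

24.5 centimorgans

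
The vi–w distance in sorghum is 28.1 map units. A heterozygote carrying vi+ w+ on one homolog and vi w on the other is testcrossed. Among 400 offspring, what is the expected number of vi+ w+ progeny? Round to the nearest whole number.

A map distance of 28.1 map units corresponds to a recombination frequency of 0.281.
The F1 is vi+ w+ / vi w, so vi+ w+ is a parental gamete class with expected frequency (1 − r)/2 = 0.719/2 = 0.3595.
Expected number = 0.3595 × 400 = 143.80 ≈ 144.

144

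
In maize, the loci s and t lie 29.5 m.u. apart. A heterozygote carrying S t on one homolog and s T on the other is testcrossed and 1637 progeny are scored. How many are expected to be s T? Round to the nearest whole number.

577

A map distance of 29.5 m.u. corresponds to a recombination frequency of 0.295.
The F1 is S t / s T, so s T is a parental gamete class with expected frequency (1 − r)/2 = 0.705/2 = 0.3525.
Expected number = 0.3525 × 1637 = 577.04 ≈ 577.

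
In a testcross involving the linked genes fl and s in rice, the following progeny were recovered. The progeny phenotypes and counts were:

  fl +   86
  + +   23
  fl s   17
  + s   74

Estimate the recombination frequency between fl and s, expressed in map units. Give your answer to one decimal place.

The two most frequent classes, + s (74) and fl + (86), are the parental types, so the F1 was + s / fl +.
The recombinant classes are + + and fl s: 23 + 17 = 40.
Recombination frequency = 40/200 = 0.2000 ≈ 20.0%, i.e. 20.0 map units.

20.0 map units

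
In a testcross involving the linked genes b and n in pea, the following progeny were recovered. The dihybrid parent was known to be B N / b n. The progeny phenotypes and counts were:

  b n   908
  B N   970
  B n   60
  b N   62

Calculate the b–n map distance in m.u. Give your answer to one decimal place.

6.1 m.u.

The recombinant classes are B n and b N: 60 + 62 = 122.
Recombination frequency = 122/2000 = 0.0610 ≈ 6.1%, i.e. 6.1 m.u.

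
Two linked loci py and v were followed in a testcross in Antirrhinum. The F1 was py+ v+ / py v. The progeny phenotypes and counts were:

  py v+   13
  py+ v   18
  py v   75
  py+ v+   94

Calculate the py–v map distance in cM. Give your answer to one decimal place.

The recombinant classes are py+ v and py v+: 18 + 13 = 31.
Recombination frequency = 31/200 = 0.1550 ≈ 15.5%, i.e. 15.5 cM.

15.5 cM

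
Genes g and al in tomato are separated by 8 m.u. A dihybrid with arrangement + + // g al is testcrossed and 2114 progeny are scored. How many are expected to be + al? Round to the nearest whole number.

A map distance of 8 m.u. corresponds to a recombination frequency of 0.080.
The F1 is + + / g al, so + al is a recombinant gamete class with expected frequency r/2 = 0.080/2 = 0.0400.
Expected number = 0.0400 × 2114 = 84.56 ≈ 85.

85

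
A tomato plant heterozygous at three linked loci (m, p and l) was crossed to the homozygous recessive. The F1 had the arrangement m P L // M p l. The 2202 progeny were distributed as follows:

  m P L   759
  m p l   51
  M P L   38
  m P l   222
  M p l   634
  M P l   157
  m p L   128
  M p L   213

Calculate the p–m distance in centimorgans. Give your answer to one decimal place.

The two rarest classes, M P L and m p l, are the double crossovers. Comparing them with the parentals, only the m allele has switched, so m is the middle locus and the order is p – m – l.
Crossovers in the p–m interval produce the single-crossover classes m p L and M P l (128 + 157 = 285) plus the double crossovers (89).
RF(p–m) = (285 + 89) / 2202 = 374/2202 = 0.1698 → 17.0 centimorgans.

17.0 centimorgans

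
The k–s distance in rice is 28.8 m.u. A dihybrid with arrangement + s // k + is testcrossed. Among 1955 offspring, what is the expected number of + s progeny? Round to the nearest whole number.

A map distance of 28.8 m.u. corresponds to a recombination frequency of 0.288.
The F1 is + s / k +, so + s is a parental gamete class with expected frequency (1 − r)/2 = 0.712/2 = 0.3560.
Expected number = 0.3560 × 1955 = 695.98 ≈ 696.

696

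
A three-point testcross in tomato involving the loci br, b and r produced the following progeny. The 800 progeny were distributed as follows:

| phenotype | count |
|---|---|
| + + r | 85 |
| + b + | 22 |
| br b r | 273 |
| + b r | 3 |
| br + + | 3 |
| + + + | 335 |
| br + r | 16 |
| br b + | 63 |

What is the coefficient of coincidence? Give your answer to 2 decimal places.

The two most frequent reciprocal classes, br b r and + + +, are the parental types, so the F1 was br b r / + + +.
The two rarest classes, + b r and br + +, are the double crossovers. Comparing them with the parentals, only the br allele has switched, so br is the middle locus and the order is b – br – r.
b–br: (38 + 6)/800 = 0.0550; br–r: (148 + 6)/800 = 0.1925.
Expected DCO frequency = 0.0550 × 0.1925 ≈ 0.01059; observed = 6/800 ≈ 0.00750.
Coefficient of coincidence = 0.00750/0.01059 ≈ 0.71.

0.71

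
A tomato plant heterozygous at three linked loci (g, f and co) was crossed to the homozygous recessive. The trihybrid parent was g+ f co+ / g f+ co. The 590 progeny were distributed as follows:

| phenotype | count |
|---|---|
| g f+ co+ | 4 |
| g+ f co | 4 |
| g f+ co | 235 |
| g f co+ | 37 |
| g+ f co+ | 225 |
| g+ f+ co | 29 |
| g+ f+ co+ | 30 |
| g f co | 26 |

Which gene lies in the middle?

The two rarest classes, g+ f co and g f+ co+, are the double crossovers. Comparing them with the parentals, only the co allele has switched, so co is the middle locus and the order is f – co – g.

co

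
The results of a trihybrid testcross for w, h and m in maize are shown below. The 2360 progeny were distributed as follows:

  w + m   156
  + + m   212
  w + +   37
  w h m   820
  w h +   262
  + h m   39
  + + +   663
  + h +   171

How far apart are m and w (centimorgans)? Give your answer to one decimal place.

The two most frequent reciprocal classes, w h m and + + +, are the parental types, so the F1 was w h m / + + +.
The two rarest classes, + h m and w + +, are the double crossovers. Comparing them with the parentals, only the w allele has switched, so w is the middle locus and the order is h – w – m.
Crossovers in the w–m interval produce the single-crossover classes w h + and + + m (262 + 212 = 474) plus the double crossovers (76).
RF(w–m) = (474 + 76) / 2360 = 550/2360 = 0.2331 → 23.3 centimorgans.

23.3 centimorgans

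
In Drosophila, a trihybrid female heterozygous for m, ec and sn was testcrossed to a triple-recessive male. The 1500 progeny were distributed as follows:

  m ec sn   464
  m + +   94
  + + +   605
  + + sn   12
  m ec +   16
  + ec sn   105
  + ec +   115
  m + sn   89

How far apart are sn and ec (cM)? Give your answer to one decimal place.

15.5 cM

The two most frequent reciprocal classes, + + + and m ec sn, are the parental types, so the F1 was + + + / m ec sn.
The two rarest classes, + + sn and m ec +, are the double crossovers. Comparing them with the parentals, only the sn allele has switched, so sn is the middle locus and the order is m – sn – ec.
Crossovers in the sn–ec interval produce the single-crossover classes + ec + and m + sn (115 + 89 = 204) plus the double crossovers (28).
RF(sn–ec) = (204 + 28) / 1500 = 232/1500 = 0.1547 → 15.5 cM.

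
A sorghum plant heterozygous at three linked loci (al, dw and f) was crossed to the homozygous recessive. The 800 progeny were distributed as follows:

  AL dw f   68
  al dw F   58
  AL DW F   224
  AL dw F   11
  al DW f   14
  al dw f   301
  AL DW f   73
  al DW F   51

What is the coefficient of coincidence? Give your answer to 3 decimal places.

The two most frequent reciprocal classes, AL DW F and al dw f, are the parental types, so the F1 was AL DW F / al dw f.
The two rarest classes, AL dw F and al DW f, are the double crossovers. Comparing them with the parentals, only the dw allele has switched, so dw is the middle locus and the order is al – dw – f.
al–dw: (119 + 25)/800 = 0.1800; dw–f: (131 + 25)/800 = 0.1950.
Expected DCO frequency = 0.1800 × 0.1950 ≈ 0.03510; observed = 25/800 ≈ 0.03125.
Coefficient of coincidence = 0.03125/0.03510 ≈ 0.890.

0.890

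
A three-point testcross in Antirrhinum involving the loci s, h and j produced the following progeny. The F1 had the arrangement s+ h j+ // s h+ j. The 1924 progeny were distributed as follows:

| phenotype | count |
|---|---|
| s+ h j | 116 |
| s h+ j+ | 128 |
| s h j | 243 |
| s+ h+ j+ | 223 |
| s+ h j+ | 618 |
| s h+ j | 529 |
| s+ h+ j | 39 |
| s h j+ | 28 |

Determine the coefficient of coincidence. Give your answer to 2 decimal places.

The two rarest classes, s h j+ and s+ h+ j, are the double crossovers. Comparing them with the parentals, only the s allele has switched, so s is the middle locus and the order is h – s – j.
h–s: (466 + 67)/1924 = 0.2770; s–j: (244 + 67)/1924 = 0.1616.
Expected DCO frequency = 0.2770 × 0.1616 ≈ 0.04476; observed = 67/1924 ≈ 0.03482.
Coefficient of coincidence = 0.03482/0.04476 ≈ 0.78.

0.78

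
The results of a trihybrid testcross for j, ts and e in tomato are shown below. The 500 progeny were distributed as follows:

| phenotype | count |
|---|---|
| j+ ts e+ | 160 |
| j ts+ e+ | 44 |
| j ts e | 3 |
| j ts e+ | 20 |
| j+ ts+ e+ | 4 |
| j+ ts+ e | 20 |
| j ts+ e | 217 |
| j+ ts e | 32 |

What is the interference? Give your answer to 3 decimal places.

0.103

The two most frequent reciprocal classes, j+ ts e+ and j ts+ e, are the parental types, so the F1 was j+ ts e+ / j ts+ e.
The two rarest classes, j+ ts+ e+ and j ts e, are the double crossovers. Comparing them with the parentals, only the ts allele has switched, so ts is the middle locus and the order is e – ts – j.
e–ts: (76 + 7)/500 = 0.1660; ts–j: (40 + 7)/500 = 0.0940.
Expected DCO frequency = 0.1660 × 0.0940 ≈ 0.01560; observed = 7/500 ≈ 0.01400.
Coefficient of coincidence = 0.01400/0.01560 ≈ 0.897; interference = 1 − 0.897 = 0.103.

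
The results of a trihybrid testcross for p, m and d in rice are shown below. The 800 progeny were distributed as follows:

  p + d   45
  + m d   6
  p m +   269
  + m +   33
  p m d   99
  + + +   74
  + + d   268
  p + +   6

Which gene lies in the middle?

m

The two most frequent reciprocal classes, p m + and + + d, are the parental types, so the F1 was p m + / + + d.
The two rarest classes, p + + and + m d, are the double crossovers. Comparing them with the parentals, only the m allele has switched, so m is the middle locus and the order is d – m – p.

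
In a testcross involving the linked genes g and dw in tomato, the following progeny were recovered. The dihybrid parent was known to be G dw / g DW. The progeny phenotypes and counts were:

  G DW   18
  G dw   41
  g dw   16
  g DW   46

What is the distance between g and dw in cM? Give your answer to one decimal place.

The recombinant classes are G DW and g dw: 18 + 16 = 34.
Recombination frequency = 34/121 = 0.2810 ≈ 28.1%, i.e. 28.1 cM.

28.1 cM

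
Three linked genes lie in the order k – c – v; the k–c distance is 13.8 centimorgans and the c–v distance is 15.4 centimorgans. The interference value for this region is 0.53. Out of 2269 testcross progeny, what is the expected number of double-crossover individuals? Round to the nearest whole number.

Map distances give recombination frequencies of 0.138 and 0.154 for the two intervals.
With interference 0.53 (so coincidence = 0.47), expected double-crossover frequency = 0.138 × 0.154 × 0.47 = 0.00999.
Expected number = 0.00999 × 2269 = 22.66 ≈ 23.

23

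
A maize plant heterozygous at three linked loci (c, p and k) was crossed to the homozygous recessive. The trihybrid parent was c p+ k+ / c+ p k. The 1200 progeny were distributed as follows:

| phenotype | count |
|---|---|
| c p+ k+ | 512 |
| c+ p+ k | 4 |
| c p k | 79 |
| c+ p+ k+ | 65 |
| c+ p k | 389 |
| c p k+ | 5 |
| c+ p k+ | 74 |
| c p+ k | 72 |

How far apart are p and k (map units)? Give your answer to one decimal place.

12.9 map units

The two rarest classes, c p k+ and c+ p+ k, are the double crossovers. Comparing them with the parentals, only the p allele has switched, so p is the middle locus and the order is c – p – k.
Crossovers in the p–k interval produce the single-crossover classes c p+ k and c+ p k+ (72 + 74 = 146) plus the double crossovers (9).
RF(p–k) = (146 + 9) / 1200 = 155/1200 = 0.1292 → 12.9 map units.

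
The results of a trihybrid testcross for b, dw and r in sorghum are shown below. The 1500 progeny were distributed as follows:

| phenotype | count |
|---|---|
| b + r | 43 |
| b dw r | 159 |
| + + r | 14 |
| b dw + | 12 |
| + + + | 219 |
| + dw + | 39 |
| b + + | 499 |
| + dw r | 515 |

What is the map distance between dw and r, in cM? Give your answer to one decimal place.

7.2 cM

The two most frequent reciprocal classes, + dw r and b + +, are the parental types, so the F1 was + dw r / b + +.
The two rarest classes, + + r and b dw +, are the double crossovers. Comparing them with the parentals, only the dw allele has switched, so dw is the middle locus and the order is b – dw – r.
Crossovers in the dw–r interval produce the single-crossover classes + dw + and b + r (39 + 43 = 82) plus the double crossovers (26).
RF(dw–r) = (82 + 26) / 1500 = 108/1500 = 0.0720 → 7.2 cM.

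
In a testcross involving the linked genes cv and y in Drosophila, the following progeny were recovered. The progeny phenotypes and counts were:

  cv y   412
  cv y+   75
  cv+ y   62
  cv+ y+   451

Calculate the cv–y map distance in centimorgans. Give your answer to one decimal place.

The two most frequent classes, cv+ y+ (451) and cv y (412), are the parental types, so the F1 was cv+ y+ / cv y.
The recombinant classes are cv+ y and cv y+: 62 + 75 = 137.
Recombination frequency = 137/1000 = 0.1370 ≈ 13.7%, i.e. 13.7 centimorgans.

13.7 centimorgans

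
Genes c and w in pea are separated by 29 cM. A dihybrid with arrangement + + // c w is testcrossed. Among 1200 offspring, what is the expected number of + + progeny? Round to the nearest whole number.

426

A map distance of 29 cM corresponds to a recombination frequency of 0.290.
The F1 is + + / c w, so + + is a parental gamete class with expected frequency (1 − r)/2 = 0.710/2 = 0.3550.
Expected number = 0.3550 × 1200 = 426.00 ≈ 426.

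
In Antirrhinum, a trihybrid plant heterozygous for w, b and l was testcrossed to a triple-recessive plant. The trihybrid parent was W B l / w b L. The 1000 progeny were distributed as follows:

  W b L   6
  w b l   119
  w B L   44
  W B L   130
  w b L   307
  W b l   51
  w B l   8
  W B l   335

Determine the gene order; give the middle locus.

w

The two rarest classes, w B l and W b L, are the double crossovers. Comparing them with the parentals, only the w allele has switched, so w is the middle locus and the order is b – w – l.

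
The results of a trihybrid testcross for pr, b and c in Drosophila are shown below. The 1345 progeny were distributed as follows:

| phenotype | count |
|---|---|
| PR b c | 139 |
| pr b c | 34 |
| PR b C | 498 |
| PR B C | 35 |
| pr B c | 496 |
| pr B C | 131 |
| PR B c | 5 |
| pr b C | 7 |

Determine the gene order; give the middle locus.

pr

The two most frequent reciprocal classes, PR b C and pr B c, are the parental types, so the F1 was PR b C / pr B c.
The two rarest classes, pr b C and PR B c, are the double crossovers. Comparing them with the parentals, only the pr allele has switched, so pr is the middle locus and the order is b – pr – c.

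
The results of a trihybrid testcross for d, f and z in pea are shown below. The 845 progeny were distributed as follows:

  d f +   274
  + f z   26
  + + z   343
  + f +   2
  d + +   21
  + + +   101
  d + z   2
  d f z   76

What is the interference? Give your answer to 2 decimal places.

0.63

The two most frequent reciprocal classes, + + z and d f +, are the parental types, so the F1 was + + z / d f +.
The two rarest classes, d + z and + f +, are the double crossovers. Comparing them with the parentals, only the d allele has switched, so d is the middle locus and the order is f – d – z.
f–d: (47 + 4)/845 = 0.0604; d–z: (177 + 4)/845 = 0.2142.
Expected DCO frequency = 0.0604 × 0.2142 ≈ 0.01294; observed = 4/845 ≈ 0.00473.
Coefficient of coincidence = 0.00473/0.01294 ≈ 0.37; interference = 1 − 0.37 = 0.63.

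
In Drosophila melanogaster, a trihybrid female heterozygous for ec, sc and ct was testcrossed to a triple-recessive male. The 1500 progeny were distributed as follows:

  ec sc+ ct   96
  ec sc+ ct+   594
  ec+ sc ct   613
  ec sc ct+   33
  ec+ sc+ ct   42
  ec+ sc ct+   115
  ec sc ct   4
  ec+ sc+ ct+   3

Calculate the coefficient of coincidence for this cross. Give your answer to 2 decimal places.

0.59

The two most frequent reciprocal classes, ec+ sc ct and ec sc+ ct+, are the parental types, so the F1 was ec+ sc ct / ec sc+ ct+.
The two rarest classes, ec sc ct and ec+ sc+ ct+, are the double crossovers. Comparing them with the parentals, only the ec allele has switched, so ec is the middle locus and the order is sc – ec – ct.
sc–ec: (75 + 7)/1500 = 0.0547; ec–ct: (211 + 7)/1500 = 0.1453.
Expected DCO frequency = 0.0547 × 0.1453 ≈ 0.00795; observed = 7/1500 ≈ 0.00467.
Coefficient of coincidence = 0.00467/0.00795 ≈ 0.59.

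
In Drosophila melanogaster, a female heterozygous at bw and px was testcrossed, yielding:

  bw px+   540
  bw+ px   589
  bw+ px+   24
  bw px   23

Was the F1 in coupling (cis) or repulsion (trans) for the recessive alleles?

trans

The two most frequent classes are bw+ px (589) and bw px+ (540); these are the parental (non-recombinant) types.
So the F1 carried bw+ px on one chromosome and bw px+ on the other — the recessive alleles are on opposite chromosomes (trans / repulsion).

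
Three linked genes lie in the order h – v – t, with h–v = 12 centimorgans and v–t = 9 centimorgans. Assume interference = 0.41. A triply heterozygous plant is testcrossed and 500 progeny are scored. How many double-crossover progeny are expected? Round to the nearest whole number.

Map distances give recombination frequencies of 0.120 and 0.090 for the two intervals.
With interference 0.41 (so coincidence = 0.59), expected double-crossover frequency = 0.120 × 0.090 × 0.59 = 0.00637.
Expected number = 0.00637 × 500 = 3.19 ≈ 3.

3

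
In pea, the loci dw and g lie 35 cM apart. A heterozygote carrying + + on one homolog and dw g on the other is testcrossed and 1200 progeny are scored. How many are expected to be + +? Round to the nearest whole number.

390

A map distance of 35 cM corresponds to a recombination frequency of 0.350.
The F1 is + + / dw g, so + + is a parental gamete class with expected frequency (1 − r)/2 = 0.650/2 = 0.3250.
Expected number = 0.3250 × 1200 = 390.00 ≈ 390.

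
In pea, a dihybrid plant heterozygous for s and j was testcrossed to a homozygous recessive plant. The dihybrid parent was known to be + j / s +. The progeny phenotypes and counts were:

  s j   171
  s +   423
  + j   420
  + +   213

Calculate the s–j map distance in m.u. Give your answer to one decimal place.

The recombinant classes are + + and s j: 213 + 171 = 384.
Recombination frequency = 384/1227 = 0.3130 ≈ 31.3%, i.e. 31.3 m.u.

31.3 m.u.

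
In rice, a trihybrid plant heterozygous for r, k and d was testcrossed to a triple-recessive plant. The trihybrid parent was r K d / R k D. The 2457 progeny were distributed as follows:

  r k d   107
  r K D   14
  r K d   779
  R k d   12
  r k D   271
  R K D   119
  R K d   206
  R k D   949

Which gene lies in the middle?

d

The two rarest classes, r K D and R k d, are the double crossovers. Comparing them with the parentals, only the d allele has switched, so d is the middle locus and the order is r – d – k.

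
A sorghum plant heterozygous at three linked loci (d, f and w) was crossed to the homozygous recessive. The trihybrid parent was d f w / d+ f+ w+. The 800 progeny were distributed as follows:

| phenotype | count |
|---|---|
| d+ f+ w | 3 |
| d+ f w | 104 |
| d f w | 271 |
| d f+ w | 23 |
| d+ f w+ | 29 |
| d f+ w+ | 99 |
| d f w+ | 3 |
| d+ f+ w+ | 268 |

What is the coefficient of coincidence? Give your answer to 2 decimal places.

The two rarest classes, d f w+ and d+ f+ w, are the double crossovers. Comparing them with the parentals, only the w allele has switched, so w is the middle locus and the order is f – w – d.
f–w: (52 + 6)/800 = 0.0725; w–d: (203 + 6)/800 = 0.2612.
Expected DCO frequency = 0.0725 × 0.2612 ≈ 0.01894; observed = 6/800 ≈ 0.00750.
Coefficient of coincidence = 0.00750/0.01894 ≈ 0.40.

0.40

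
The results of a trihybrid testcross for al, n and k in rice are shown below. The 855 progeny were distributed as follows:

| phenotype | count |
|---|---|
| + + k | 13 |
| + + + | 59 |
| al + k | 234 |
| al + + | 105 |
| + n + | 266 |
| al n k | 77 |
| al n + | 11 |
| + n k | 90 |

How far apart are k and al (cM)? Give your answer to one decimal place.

25.6 cM

The two most frequent reciprocal classes, al + k and + n +, are the parental types, so the F1 was al + k / + n +.
The two rarest classes, + + k and al n +, are the double crossovers. Comparing them with the parentals, only the al allele has switched, so al is the middle locus and the order is k – al – n.
Crossovers in the k–al interval produce the single-crossover classes al + + and + n k (105 + 90 = 195) plus the double crossovers (24).
RF(k–al) = (195 + 24) / 855 = 219/855 = 0.2561 → 25.6 cM.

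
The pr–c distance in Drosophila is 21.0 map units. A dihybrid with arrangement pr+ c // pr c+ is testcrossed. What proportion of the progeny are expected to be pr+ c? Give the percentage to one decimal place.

39.5%

A map distance of 21.0 map units corresponds to a recombination frequency of 0.210.
The F1 is pr+ c / pr c+, so pr+ c is a parental gamete class with expected frequency (1 − r)/2 = 0.790/2 = 0.3950.
That is 0.3950 = 39.5% of the progeny.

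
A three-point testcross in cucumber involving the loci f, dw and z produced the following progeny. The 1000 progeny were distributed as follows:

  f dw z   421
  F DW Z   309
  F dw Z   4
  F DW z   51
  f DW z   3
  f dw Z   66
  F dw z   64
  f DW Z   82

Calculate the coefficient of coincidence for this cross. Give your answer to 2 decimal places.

0.37

The two most frequent reciprocal classes, F DW Z and f dw z, are the parental types, so the F1 was F DW Z / f dw z.
The two rarest classes, F dw Z and f DW z, are the double crossovers. Comparing them with the parentals, only the dw allele has switched, so dw is the middle locus and the order is z – dw – f.
z–dw: (117 + 7)/1000 = 0.1240; dw–f: (146 + 7)/1000 = 0.1530.
Expected DCO frequency = 0.1240 × 0.1530 ≈ 0.01897; observed = 7/1000 ≈ 0.00700.
Coefficient of coincidence = 0.00700/0.01897 ≈ 0.37.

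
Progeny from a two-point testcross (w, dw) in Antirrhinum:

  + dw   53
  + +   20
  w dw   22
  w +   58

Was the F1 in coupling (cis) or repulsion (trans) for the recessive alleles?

The two most frequent classes are + dw (53) and w + (58); these are the parental (non-recombinant) types.
So the F1 carried + dw on one chromosome and w + on the other — the recessive alleles are on opposite chromosomes (trans / repulsion).

trans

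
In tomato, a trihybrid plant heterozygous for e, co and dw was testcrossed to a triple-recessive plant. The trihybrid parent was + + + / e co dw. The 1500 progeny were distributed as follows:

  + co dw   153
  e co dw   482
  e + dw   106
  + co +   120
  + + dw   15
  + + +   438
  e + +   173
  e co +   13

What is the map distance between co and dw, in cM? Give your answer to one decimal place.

16.9 cM

The two rarest classes, + + dw and e co +, are the double crossovers. Comparing them with the parentals, only the dw allele has switched, so dw is the middle locus and the order is co – dw – e.
Crossovers in the co–dw interval produce the single-crossover classes + co + and e + dw (120 + 106 = 226) plus the double crossovers (28).
RF(co–dw) = (226 + 28) / 1500 = 254/1500 = 0.1693 → 16.9 cM.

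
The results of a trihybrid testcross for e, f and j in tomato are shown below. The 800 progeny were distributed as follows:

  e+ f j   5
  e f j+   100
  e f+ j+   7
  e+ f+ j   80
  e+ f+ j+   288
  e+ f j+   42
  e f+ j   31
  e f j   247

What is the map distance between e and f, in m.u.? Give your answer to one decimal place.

The two most frequent reciprocal classes, e+ f+ j+ and e f j, are the parental types, so the F1 was e+ f+ j+ / e f j.
The two rarest classes, e f+ j+ and e+ f j, are the double crossovers. Comparing them with the parentals, only the e allele has switched, so e is the middle locus and the order is j – e – f.
Crossovers in the e–f interval produce the single-crossover classes e+ f j+ and e f+ j (42 + 31 = 73) plus the double crossovers (12).
RF(e–f) = (73 + 12) / 800 = 85/800 = 0.1062 → 10.6 m.u.

10.6 m.u.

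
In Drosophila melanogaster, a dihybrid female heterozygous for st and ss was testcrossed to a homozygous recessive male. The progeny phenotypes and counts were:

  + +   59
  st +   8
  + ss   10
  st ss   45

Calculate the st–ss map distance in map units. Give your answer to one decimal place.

14.8 map units

The two most frequent classes, + + (59) and st ss (45), are the parental types, so the F1 was + + / st ss.
The recombinant classes are + ss and st +: 10 + 8 = 18.
Recombination frequency = 18/122 = 0.1475 ≈ 14.8%, i.e. 14.8 map units.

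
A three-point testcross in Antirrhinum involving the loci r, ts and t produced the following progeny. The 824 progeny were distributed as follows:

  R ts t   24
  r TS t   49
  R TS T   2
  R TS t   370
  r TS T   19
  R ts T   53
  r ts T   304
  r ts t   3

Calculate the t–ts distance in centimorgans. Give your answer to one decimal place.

5.8 centimorgans

The two most frequent reciprocal classes, r ts T and R TS t, are the parental types, so the F1 was r ts T / R TS t.
The two rarest classes, r ts t and R TS T, are the double crossovers. Comparing them with the parentals, only the t allele has switched, so t is the middle locus and the order is ts – t – r.
Crossovers in the ts–t interval produce the single-crossover classes r TS T and R ts t (19 + 24 = 43) plus the double crossovers (5).
RF(ts–t) = (43 + 5) / 824 = 48/824 = 0.0583 → 5.8 centimorgans.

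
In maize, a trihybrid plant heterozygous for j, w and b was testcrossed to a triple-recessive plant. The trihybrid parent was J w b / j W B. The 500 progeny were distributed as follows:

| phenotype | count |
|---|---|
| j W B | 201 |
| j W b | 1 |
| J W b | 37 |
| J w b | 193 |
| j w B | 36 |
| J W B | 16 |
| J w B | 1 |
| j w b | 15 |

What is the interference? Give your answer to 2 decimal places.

0.60

The two rarest classes, J w B and j W b, are the double crossovers. Comparing them with the parentals, only the b allele has switched, so b is the middle locus and the order is w – b – j.
w–b: (73 + 2)/500 = 0.1500; b–j: (31 + 2)/500 = 0.0660.
Expected DCO frequency = 0.1500 × 0.0660 ≈ 0.00990; observed = 2/500 ≈ 0.00400.
Coefficient of coincidence = 0.00400/0.00990 ≈ 0.40; interference = 1 − 0.40 = 0.60.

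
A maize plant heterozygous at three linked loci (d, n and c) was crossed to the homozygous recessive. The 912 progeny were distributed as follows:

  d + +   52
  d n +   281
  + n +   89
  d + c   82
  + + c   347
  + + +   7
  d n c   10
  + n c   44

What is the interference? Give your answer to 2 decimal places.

The two most frequent reciprocal classes, d n + and + + c, are the parental types, so the F1 was d n + / + + c.
The two rarest classes, d n c and + + +, are the double crossovers. Comparing them with the parentals, only the c allele has switched, so c is the middle locus and the order is d – c – n.
d–c: (171 + 17)/912 = 0.2061; c–n: (96 + 17)/912 = 0.1239.
Expected DCO frequency = 0.2061 × 0.1239 ≈ 0.02554; observed = 17/912 ≈ 0.01864.
Coefficient of coincidence = 0.01864/0.02554 ≈ 0.73; interference = 1 − 0.73 = 0.27.

0.27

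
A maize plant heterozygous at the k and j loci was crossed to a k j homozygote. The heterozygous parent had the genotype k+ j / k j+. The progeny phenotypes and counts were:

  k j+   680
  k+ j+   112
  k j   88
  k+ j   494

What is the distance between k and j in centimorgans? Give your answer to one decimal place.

The recombinant classes are k+ j+ and k j: 112 + 88 = 200.
Recombination frequency = 200/1374 = 0.1456 ≈ 14.6%, i.e. 14.6 centimorgans.

14.6 centimorgans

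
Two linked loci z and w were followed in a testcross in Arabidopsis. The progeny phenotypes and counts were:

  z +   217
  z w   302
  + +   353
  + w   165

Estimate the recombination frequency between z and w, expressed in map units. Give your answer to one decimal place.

36.8 map units

The two most frequent classes, + + (353) and z w (302), are the parental types, so the F1 was + + / z w.
The recombinant classes are + w and z +: 165 + 217 = 382.
Recombination frequency = 382/1037 = 0.3684 ≈ 36.8%, i.e. 36.8 map units.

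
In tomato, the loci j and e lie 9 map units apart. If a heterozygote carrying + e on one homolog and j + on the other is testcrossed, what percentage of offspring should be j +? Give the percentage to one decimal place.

A map distance of 9 map units corresponds to a recombination frequency of 0.090.
The F1 is + e / j +, so j + is a parental gamete class with expected frequency (1 − r)/2 = 0.910/2 = 0.4550.
That is 0.4550 = 45.5% of the progeny.

45.5%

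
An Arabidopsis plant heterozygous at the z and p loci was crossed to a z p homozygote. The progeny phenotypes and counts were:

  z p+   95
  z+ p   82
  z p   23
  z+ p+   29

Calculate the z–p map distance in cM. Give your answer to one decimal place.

22.7 cM

The two most frequent classes, z+ p (82) and z p+ (95), are the parental types, so the F1 was z+ p / z p+.
The recombinant classes are z+ p+ and z p: 29 + 23 = 52.
Recombination frequency = 52/229 = 0.2271 ≈ 22.7%, i.e. 22.7 cM.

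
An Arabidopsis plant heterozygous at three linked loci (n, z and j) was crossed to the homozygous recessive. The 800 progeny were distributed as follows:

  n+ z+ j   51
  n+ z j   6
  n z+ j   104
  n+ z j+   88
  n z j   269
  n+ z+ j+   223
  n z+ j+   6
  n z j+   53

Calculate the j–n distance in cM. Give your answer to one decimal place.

The two most frequent reciprocal classes, n z j and n+ z+ j+, are the parental types, so the F1 was n z j / n+ z+ j+.
The two rarest classes, n+ z j and n z+ j+, are the double crossovers. Comparing them with the parentals, only the n allele has switched, so n is the middle locus and the order is z – n – j.
Crossovers in the n–j interval produce the single-crossover classes n z j+ and n+ z+ j (53 + 51 = 104) plus the double crossovers (12).
RF(n–j) = (104 + 12) / 800 = 116/800 = 0.1450 → 14.5 cM.

14.5 cM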